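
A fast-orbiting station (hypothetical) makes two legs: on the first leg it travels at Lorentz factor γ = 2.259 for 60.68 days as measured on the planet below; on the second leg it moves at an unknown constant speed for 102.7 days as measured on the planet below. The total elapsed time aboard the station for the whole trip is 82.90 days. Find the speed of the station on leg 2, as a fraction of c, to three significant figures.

Leg 1: γ = 2.259; τ_1 = 60.68/2.259 = 26.86 days.
Leg 2: speed unknown; τ_2 = 102.7/γ_2.
Total proper time: 26.86 + τ_2 = 82.90, so τ_2 = 82.90 − 26.86 = 56.04 days.
γ_2 = 102.7/56.04 = 1.833; β = √(1 − 1/γ²) = √0.7023.

β = 0.838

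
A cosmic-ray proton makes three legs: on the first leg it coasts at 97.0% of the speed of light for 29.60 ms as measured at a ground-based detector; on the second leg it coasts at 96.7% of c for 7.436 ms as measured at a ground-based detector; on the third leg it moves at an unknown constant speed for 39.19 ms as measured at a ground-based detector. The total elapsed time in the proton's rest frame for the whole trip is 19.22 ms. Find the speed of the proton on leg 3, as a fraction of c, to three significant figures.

Leg 1: β = 0.970; γ = 1/√(1 − 0.970²) = 1/√0.05910 = 4.113; τ_1 = 29.60/4.113 = 7.196 ms.
Leg 2: β = 0.967; γ = 1/√(1 − 0.967²) = 1/√0.06491 = 3.925; τ_2 = 7.436/3.925 = 1.895 ms.
Leg 3: speed unknown; τ_3 = 39.19/γ_3.
Total proper time: 7.196 + 1.895 + τ_3 = 19.22, so τ_3 = 19.22 − 9.090 = 10.13 ms.
γ_3 = 39.19/10.13 = 3.869; β = √(1 − 1/γ²) = √0.9332.

β = 0.966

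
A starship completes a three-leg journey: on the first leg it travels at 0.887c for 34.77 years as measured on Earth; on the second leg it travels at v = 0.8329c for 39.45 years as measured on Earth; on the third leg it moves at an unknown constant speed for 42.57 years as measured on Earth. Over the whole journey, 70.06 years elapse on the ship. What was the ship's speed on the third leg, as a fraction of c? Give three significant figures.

Leg 1: γ = 1/√(1 − 0.887²) = 1/√0.2132 = 2.166; τ_1 = 34.77/2.166 = 16.06 years.
Leg 2: γ = 1/√(1 − 0.8329²) = 1/√0.3063 = 1.807; τ_2 = 39.45/1.807 = 21.83 years.
Leg 3: speed unknown; τ_3 = 42.57/γ_3.
Total proper time: 16.06 + 21.83 + τ_3 = 70.06, so τ_3 = 70.06 − 37.89 = 32.17 years.
γ_3 = 42.57/32.17 = 1.323; β = √(1 − 1/γ²) = √0.4289.

β = 0.655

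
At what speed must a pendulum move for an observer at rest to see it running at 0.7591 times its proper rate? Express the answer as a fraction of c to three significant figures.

Rate ratio = 1/γ, so γ = 1/0.7591 = 1.317.
β = √(1 − 1/γ²) = √(1 − 0.7591²) = √0.4238

β = 0.651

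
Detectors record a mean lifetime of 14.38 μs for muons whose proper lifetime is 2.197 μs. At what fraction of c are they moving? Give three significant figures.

γ = Δt/τ₀ = 14.38/2.197 = 6.545
β = √(1 − 1/γ²) = √(1 − 0.02334) = √0.9767

β = 0.988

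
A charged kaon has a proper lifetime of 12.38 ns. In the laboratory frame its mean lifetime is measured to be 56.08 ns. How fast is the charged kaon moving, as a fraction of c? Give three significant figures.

γ = Δt/τ₀ = 56.08/12.38 = 4.530
β = √(1 − 1/γ²) = √(1 − 0.04873) = √0.9513

β = 0.975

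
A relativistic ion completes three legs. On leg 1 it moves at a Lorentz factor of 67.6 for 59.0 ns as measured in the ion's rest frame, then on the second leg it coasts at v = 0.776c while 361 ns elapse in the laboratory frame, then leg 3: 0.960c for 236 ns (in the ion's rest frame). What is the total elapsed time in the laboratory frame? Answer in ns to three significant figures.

Δt = 5190 ns

Leg 1: γ = 67.6; Δt_1 = 67.60 × 59.0 = 3988 ns.
Leg 2: 361 ns is already measured in the laboratory frame.
Leg 3: γ = 1/√(1 − 0.960²) = 25/7 ≈ 3.571; Δt_3 = 3.571 × 236 = 842.9 ns.
Total: 3988 + 361.0 + 842.9 ns.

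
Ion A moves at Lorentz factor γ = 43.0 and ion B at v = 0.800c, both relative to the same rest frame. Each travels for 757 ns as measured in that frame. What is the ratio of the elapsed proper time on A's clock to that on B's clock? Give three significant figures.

A: γ = 43.0. B: γ = 1/√(1 − 0.800²) = 1/√0.3600 = 1.667.
τ_A/τ_B = γ_B/γ_A = 1.667/43.00 = 0.03876, so τ_A/τ_B = 0.03876.

τ_A/τ_B = 0.0388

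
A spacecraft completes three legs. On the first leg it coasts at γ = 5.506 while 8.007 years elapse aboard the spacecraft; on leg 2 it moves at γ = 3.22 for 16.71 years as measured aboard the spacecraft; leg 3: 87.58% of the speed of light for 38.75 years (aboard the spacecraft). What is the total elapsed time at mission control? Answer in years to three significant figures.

Δt = 178 years

Leg 1: γ = 5.506; Δt_1 = 5.506 × 8.007 = 44.09 years.
Leg 2: γ = 3.22; Δt_2 = 3.220 × 16.71 = 53.81 years.
Leg 3: β = 0.8758; γ = 1/√(1 − 0.8758²) = 1/√0.2330 = 2.072; Δt_3 = 2.072 × 38.75 = 80.28 years.
Total: 44.09 + 53.81 + 80.28 years.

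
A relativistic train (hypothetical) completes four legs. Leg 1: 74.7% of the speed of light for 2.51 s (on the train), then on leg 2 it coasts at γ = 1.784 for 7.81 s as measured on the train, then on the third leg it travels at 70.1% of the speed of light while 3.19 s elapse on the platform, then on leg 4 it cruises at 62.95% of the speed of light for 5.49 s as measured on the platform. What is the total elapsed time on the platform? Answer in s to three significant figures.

Δt = 26.4 s

Leg 1: β = 0.747; γ = 1/√(1 − 0.747²) = 1/√0.4420 = 1.504; Δt_1 = 1.504 × 2.51 = 3.775 s.
Leg 2: γ = 1.784; Δt_2 = 1.784 × 7.81 = 13.93 s.
Leg 3: 3.19 s is already measured on the platform.
Leg 4: 5.49 s is already measured on the platform.
Total: 3.775 + 13.93 + 3.190 + 5.490 s.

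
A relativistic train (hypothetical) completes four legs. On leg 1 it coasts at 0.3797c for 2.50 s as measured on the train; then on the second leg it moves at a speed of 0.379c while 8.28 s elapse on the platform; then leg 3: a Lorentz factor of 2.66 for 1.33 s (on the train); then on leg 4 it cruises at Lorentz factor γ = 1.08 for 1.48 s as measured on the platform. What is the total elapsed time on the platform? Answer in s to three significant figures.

Leg 1: γ = 1/√(1 − 0.3797²) = 1/√0.8558 = 1.081; Δt_1 = 1.081 × 2.50 = 2.702 s.
Leg 2: 8.28 s is already measured on the platform.
Leg 3: γ = 2.66; Δt_3 = 2.660 × 1.33 = 3.538 s.
Leg 4: 1.48 s is already measured on the platform.
Total: 2.702 + 8.280 + 3.538 + 1.480 s.

Δt = 16.0 s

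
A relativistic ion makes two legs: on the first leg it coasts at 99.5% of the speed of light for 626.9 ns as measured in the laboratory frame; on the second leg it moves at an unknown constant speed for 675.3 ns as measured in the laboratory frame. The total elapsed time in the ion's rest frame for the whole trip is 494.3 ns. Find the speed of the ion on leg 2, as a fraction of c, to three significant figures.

β = 0.769

Leg 1: β = 0.995; γ = 1/√(1 − 0.995²) = 1/√0.009975 = 10.01; τ_1 = 626.9/10.01 = 62.61 ns.
Leg 2: speed unknown; τ_2 = 675.3/γ_2.
Total proper time: 62.61 + τ_2 = 494.3, so τ_2 = 494.3 − 62.61 = 431.7 ns.
γ_2 = 675.3/431.7 = 1.564; β = √(1 − 1/γ²) = √0.5914.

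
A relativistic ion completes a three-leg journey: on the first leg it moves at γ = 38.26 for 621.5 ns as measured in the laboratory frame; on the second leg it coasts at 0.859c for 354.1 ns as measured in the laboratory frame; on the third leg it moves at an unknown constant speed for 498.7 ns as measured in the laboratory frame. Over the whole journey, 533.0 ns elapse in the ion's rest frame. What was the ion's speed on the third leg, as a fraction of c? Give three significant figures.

β = 0.740

Leg 1: γ = 38.26; τ_1 = 621.5/38.26 = 16.24 ns.
Leg 2: γ = 1/√(1 − 0.859²) = 1/√0.2621 = 1.953; τ_2 = 354.1/1.953 = 181.3 ns.
Leg 3: speed unknown; τ_3 = 498.7/γ_3.
Total proper time: 16.24 + 181.3 + τ_3 = 533.0, so τ_3 = 533.0 − 197.5 = 335.5 ns.
γ_3 = 498.7/335.5 = 1.487; β = √(1 − 1/γ²) = √0.5475.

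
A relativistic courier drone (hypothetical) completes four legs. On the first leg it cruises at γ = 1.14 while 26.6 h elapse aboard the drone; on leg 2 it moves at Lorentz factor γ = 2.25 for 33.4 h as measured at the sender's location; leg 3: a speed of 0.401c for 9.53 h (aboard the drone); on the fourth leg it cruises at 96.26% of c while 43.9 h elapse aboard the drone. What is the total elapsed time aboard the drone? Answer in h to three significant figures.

Leg 1: 26.6 h is already measured aboard the drone.
Leg 2: γ = 2.25; τ_2 = 33.4/2.250 = 14.84 h.
Leg 3: 9.53 h is already measured aboard the drone.
Leg 4: 43.9 h is already measured aboard the drone.
Total: 26.60 + 14.84 + 9.530 + 43.90 h.

τ = 94.9 h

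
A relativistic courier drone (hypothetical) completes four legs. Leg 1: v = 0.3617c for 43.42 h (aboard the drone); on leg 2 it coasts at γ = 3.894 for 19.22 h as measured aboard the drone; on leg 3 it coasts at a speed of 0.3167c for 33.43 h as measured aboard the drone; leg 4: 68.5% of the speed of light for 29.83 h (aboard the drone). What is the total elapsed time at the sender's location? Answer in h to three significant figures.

Leg 1: γ = 1/√(1 − 0.3617²) = 1/√0.8692 = 1.073; Δt_1 = 1.073 × 43.42 = 46.57 h.
Leg 2: γ = 3.894; Δt_2 = 3.894 × 19.22 = 74.84 h.
Leg 3: γ = 1/√(1 − 0.3167²) = 1/√0.8997 = 1.054; Δt_3 = 1.054 × 33.43 = 35.24 h.
Leg 4: β = 0.685; γ = 1/√(1 − 0.685²) = 1/√0.5308 = 1.373; Δt_4 = 1.373 × 29.83 = 40.94 h.
Total: 46.57 + 74.84 + 35.24 + 40.94 h.

Δt = 198 h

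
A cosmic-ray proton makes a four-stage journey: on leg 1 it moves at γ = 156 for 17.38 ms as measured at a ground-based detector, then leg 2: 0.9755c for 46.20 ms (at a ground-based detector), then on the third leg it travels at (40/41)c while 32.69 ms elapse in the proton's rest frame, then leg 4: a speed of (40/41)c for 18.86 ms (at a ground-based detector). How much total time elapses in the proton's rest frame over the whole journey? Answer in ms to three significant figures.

τ = 47.1 ms

Leg 1: γ = 156; τ_1 = 17.38/156.0 = 0.1114 ms.
Leg 2: γ = 1/√(1 − 0.9755²) = 1/√0.04840 = 4.545; τ_2 = 46.20/4.545 = 10.16 ms.
Leg 3: 32.69 ms is already measured in the proton's rest frame.
Leg 4: γ = 1/√(1 − (40/41)²) = 41/9 ≈ 4.556; τ_4 = 18.86/4.556 = 4.140 ms.
Total: 0.1114 + 10.16 + 32.69 + 4.140 ms.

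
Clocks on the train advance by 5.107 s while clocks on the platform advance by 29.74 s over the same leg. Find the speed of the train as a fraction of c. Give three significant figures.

The proper time is measured on the train (both events occur at the train's location); Δt is measured on the platform. γ = Δt/τ = 29.74/5.107 = 5.823.
β = √(1 − 1/γ²) = √(1 − 0.02949) = √0.9705

β = 0.985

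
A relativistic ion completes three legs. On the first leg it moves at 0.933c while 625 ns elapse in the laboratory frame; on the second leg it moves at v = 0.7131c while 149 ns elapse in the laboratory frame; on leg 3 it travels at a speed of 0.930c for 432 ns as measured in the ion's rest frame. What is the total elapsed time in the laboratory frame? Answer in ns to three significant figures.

Leg 1: 625 ns is already measured in the laboratory frame.
Leg 2: 149 ns is already measured in the laboratory frame.
Leg 3: γ = 1/√(1 − 0.930²) = 1/√0.1351 = 2.721; Δt_3 = 2.721 × 432 = 1175 ns.
Total: 625.0 + 149.0 + 1175 ns.

Δt = 1950 ns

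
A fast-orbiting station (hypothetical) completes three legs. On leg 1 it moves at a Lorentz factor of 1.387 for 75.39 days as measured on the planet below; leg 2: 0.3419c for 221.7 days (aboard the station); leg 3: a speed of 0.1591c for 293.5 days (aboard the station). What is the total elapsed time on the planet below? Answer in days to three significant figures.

Δt = 609 days

Leg 1: 75.39 days is already measured on the planet below.
Leg 2: γ = 1/√(1 − 0.3419²) = 1/√0.8831 = 1.064; Δt_2 = 1.064 × 221.7 = 235.9 days.
Leg 3: γ = 1/√(1 − 0.1591²) = 1/√0.9747 = 1.013; Δt_3 = 1.013 × 293.5 = 297.3 days.
Total: 75.39 + 235.9 + 297.3 days.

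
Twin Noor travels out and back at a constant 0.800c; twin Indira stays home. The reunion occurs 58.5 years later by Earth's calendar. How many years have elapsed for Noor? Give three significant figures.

τ = 35.1 years

γ = 1/√(1 − 0.800²) = 5/3 ≈ 1.667
Noor's clock measures proper time along the trip: τ = Δt/γ = 58.5/1.667 years.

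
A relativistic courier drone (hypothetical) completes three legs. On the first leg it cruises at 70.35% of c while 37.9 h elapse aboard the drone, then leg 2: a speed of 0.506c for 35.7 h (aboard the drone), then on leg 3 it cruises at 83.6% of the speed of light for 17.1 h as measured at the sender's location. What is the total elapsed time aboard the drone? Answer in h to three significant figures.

Leg 1: 37.9 h is already measured aboard the drone.
Leg 2: 35.7 h is already measured aboard the drone.
Leg 3: β = 0.836; γ = 1/√(1 − 0.836²) = 1/√0.3011 = 1.822; τ_3 = 17.1/1.822 = 9.383 h.
Total: 37.90 + 35.70 + 9.383 h.

τ = 83.0 h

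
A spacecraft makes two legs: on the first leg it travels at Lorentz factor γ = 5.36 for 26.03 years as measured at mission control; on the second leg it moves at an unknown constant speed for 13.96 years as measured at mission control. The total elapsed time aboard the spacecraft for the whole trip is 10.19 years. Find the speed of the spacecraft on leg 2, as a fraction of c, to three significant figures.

β = 0.924

Leg 1: γ = 5.36; τ_1 = 26.03/5.360 = 4.856 years.
Leg 2: speed unknown; τ_2 = 13.96/γ_2.
Total proper time: 4.856 + τ_2 = 10.19, so τ_2 = 10.19 − 4.856 = 5.334 years.
γ_2 = 13.96/5.334 = 2.617; β = √(1 − 1/γ²) = √0.8540.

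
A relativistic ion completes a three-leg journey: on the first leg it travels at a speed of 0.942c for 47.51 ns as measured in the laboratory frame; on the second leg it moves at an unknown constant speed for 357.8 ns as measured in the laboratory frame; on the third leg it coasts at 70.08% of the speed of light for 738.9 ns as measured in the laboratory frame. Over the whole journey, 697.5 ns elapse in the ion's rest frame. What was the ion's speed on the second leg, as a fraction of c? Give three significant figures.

β = 0.902

Leg 1: γ = 1/√(1 − 0.942²) = 1/√0.1126 = 2.980; τ_1 = 47.51/2.980 = 15.94 ns.
Leg 2: speed unknown; τ_2 = 357.8/γ_2.
Leg 3: β = 0.7008; γ = 1/√(1 − 0.7008²) = 1/√0.5089 = 1.402; τ_3 = 738.9/1.402 = 527.1 ns.
Total proper time: 15.94 + τ_2 + 527.1 = 697.5, so τ_2 = 697.5 − 543.0 = 154.5 ns.
γ_2 = 357.8/154.5 = 2.317; β = √(1 − 1/γ²) = √0.8137.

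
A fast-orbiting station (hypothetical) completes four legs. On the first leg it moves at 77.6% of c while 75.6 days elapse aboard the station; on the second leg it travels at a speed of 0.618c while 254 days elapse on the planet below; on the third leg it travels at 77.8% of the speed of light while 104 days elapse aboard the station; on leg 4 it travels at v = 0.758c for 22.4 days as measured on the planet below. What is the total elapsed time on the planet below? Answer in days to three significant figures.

Leg 1: β = 0.776; γ = 1/√(1 − 0.776²) = 1/√0.3978 = 1.585; Δt_1 = 1.585 × 75.6 = 119.9 days.
Leg 2: 254 days is already measured on the planet below.
Leg 3: β = 0.778; γ = 1/√(1 − 0.778²) = 1/√0.3947 = 1.592; Δt_3 = 1.592 × 104 = 165.5 days.
Leg 4: 22.4 days is already measured on the planet below.
Total: 119.9 + 254.0 + 165.5 + 22.40 days.

Δt = 562 days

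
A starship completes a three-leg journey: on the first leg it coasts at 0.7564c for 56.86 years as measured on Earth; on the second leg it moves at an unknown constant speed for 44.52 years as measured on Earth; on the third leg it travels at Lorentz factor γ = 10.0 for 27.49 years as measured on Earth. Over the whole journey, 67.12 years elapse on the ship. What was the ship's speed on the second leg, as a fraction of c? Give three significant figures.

Leg 1: γ = 1/√(1 − 0.7564²) = 1/√0.4279 = 1.529; τ_1 = 56.86/1.529 = 37.19 years.
Leg 2: speed unknown; τ_2 = 44.52/γ_2.
Leg 3: γ = 10.0; τ_3 = 27.49/10.00 = 2.749 years.
Total proper time: 37.19 + τ_2 + 2.749 = 67.12, so τ_2 = 67.12 − 39.94 = 27.18 years.
γ_2 = 44.52/27.18 = 1.638; β = √(1 − 1/γ²) = √0.6273.

β = 0.792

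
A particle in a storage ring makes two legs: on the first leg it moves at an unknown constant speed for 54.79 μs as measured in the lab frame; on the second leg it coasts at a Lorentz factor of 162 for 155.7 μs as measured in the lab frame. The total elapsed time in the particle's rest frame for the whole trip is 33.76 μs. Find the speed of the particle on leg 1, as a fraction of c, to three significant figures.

Leg 1: speed unknown; τ_1 = 54.79/γ_1.
Leg 2: γ = 162; τ_2 = 155.7/162.0 = 0.9611 μs.
Total proper time: τ_1 + 0.9611 = 33.76, so τ_1 = 33.76 − 0.9611 = 32.80 μs.
γ_1 = 54.79/32.80 = 1.670; β = √(1 − 1/γ²) = √0.6416.

β = 0.801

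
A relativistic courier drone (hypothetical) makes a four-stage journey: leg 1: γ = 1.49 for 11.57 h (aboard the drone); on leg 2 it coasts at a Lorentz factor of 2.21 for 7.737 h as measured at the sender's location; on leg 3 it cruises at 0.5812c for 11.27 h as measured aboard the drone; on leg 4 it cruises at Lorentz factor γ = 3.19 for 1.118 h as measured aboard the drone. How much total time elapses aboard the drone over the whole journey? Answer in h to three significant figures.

τ = 27.5 h

Leg 1: 11.57 h is already measured aboard the drone.
Leg 2: γ = 2.21; τ_2 = 7.737/2.210 = 3.501 h.
Leg 3: 11.27 h is already measured aboard the drone.
Leg 4: 1.118 h is already measured aboard the drone.
Total: 11.57 + 3.501 + 11.27 + 1.118 h.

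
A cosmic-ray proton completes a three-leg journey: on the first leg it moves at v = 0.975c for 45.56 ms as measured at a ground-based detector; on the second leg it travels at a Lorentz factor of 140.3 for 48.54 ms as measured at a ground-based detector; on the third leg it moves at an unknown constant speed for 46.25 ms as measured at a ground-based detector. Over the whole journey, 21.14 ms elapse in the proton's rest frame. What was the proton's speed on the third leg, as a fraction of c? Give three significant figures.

β = 0.973

Leg 1: γ = 1/√(1 − 0.975²) = 1/√0.04938 = 4.500; τ_1 = 45.56/4.500 = 10.12 ms.
Leg 2: γ = 140.3; τ_2 = 48.54/140.3 = 0.3460 ms.
Leg 3: speed unknown; τ_3 = 46.25/γ_3.
Total proper time: 10.12 + 0.3460 + τ_3 = 21.14, so τ_3 = 21.14 − 10.47 = 10.67 ms.
γ_3 = 46.25/10.67 = 4.334; β = √(1 − 1/γ²) = √0.9468.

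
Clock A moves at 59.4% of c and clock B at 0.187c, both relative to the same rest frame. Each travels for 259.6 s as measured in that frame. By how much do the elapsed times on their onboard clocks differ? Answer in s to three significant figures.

A: β = 0.594; γ = 1/√(1 − 0.594²) = 1/√0.6472 = 1.243; τ_A = 259.6/1.243 = 208.8 s.
B: γ = 1/√(1 − 0.187²) = 1/√0.9650 = 1.018; τ_B = 259.6/1.018 = 255.0 s.

|τ_A − τ_B| = 46.2 s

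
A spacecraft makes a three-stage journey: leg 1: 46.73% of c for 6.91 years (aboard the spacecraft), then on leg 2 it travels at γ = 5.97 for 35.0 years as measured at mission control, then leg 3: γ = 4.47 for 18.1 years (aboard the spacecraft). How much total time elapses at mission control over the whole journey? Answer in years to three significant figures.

Leg 1: β = 0.4673; γ = 1/√(1 − 0.4673²) = 1/√0.7816 = 1.131; Δt_1 = 1.131 × 6.91 = 7.816 years.
Leg 2: 35.0 years is already measured at mission control.
Leg 3: γ = 4.47; Δt_3 = 4.470 × 18.1 = 80.91 years.
Total: 7.816 + 35.00 + 80.91 years.

Δt = 124 years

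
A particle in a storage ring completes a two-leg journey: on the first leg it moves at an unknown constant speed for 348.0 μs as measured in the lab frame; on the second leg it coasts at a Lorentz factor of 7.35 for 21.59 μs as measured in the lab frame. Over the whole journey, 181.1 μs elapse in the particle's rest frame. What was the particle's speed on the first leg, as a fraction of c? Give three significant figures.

Leg 1: speed unknown; τ_1 = 348.0/γ_1.
Leg 2: γ = 7.35; τ_2 = 21.59/7.350 = 2.937 μs.
Total proper time: τ_1 + 2.937 = 181.1, so τ_1 = 181.1 − 2.937 = 178.2 μs.
γ_1 = 348.0/178.2 = 1.953; β = √(1 − 1/γ²) = √0.7379.

β = 0.859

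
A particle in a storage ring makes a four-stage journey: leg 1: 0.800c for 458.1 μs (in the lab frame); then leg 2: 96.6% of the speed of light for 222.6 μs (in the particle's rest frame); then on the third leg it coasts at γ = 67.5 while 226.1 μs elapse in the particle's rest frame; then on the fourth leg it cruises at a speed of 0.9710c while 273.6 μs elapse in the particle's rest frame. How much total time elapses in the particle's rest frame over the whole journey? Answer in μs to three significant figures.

Leg 1: γ = 1/√(1 − 0.800²) = 5/3 ≈ 1.667; τ_1 = 458.1/1.667 = 274.9 μs.
Leg 2: 222.6 μs is already measured in the particle's rest frame.
Leg 3: 226.1 μs is already measured in the particle's rest frame.
Leg 4: 273.6 μs is already measured in the particle's rest frame.
Total: 274.9 + 222.6 + 226.1 + 273.6 μs.

τ = 997 μs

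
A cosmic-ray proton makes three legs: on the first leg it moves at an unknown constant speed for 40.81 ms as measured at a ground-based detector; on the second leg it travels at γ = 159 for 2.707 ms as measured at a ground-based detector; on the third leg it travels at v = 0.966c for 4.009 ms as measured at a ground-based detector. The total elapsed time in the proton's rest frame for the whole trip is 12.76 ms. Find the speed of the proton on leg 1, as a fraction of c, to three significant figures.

β = 0.958

Leg 1: speed unknown; τ_1 = 40.81/γ_1.
Leg 2: γ = 159; τ_2 = 2.707/159.0 = 0.01703 ms.
Leg 3: γ = 1/√(1 − 0.966²) = 1/√0.06684 = 3.868; τ_3 = 4.009/3.868 = 1.036 ms.
Total proper time: τ_1 + 0.01703 + 1.036 = 12.76, so τ_1 = 12.76 − 1.054 = 11.71 ms.
γ_1 = 40.81/11.71 = 3.486; β = √(1 − 1/γ²) = √0.9177.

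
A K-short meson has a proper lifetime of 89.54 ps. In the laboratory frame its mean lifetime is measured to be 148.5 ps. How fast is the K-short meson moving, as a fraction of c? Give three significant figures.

v = 0.798c

γ = Δt/τ₀ = 148.5/89.54 = 1.658
β = √(1 − 1/γ²) = √(1 − 0.3636) = √0.6364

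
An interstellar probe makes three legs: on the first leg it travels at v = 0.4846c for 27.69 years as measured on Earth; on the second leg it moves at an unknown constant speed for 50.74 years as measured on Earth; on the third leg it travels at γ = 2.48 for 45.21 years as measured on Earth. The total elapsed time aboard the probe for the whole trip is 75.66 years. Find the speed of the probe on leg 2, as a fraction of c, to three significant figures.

β = 0.756

Leg 1: γ = 1/√(1 − 0.4846²) = 1/√0.7652 = 1.143; τ_1 = 27.69/1.143 = 24.22 years.
Leg 2: speed unknown; τ_2 = 50.74/γ_2.
Leg 3: γ = 2.48; τ_3 = 45.21/2.480 = 18.23 years.
Total proper time: 24.22 + τ_2 + 18.23 = 75.66, so τ_2 = 75.66 − 42.45 = 33.21 years.
γ_2 = 50.74/33.21 = 1.528; β = √(1 − 1/γ²) = √0.5716.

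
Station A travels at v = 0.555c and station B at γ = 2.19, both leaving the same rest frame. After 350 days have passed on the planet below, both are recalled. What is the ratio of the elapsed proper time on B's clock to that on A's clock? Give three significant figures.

A: γ = 1/√(1 − 0.555²) = 1/√0.6920 = 1.202. B: γ = 2.19.
τ_A/τ_B = γ_B/γ_A = 2.190/1.202 = 1.822, so τ_B/τ_A = 0.5489.

τ_B/τ_A = 0.549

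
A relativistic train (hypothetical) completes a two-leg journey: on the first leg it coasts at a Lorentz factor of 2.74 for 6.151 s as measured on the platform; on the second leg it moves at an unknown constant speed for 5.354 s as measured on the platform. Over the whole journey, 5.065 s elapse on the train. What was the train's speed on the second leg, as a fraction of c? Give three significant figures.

Leg 1: γ = 2.74; τ_1 = 6.151/2.740 = 2.245 s.
Leg 2: speed unknown; τ_2 = 5.354/γ_2.
Total proper time: 2.245 + τ_2 = 5.065, so τ_2 = 5.065 − 2.245 = 2.820 s.
γ_2 = 5.354/2.820 = 1.899; β = √(1 − 1/γ²) = √0.7226.

β = 0.850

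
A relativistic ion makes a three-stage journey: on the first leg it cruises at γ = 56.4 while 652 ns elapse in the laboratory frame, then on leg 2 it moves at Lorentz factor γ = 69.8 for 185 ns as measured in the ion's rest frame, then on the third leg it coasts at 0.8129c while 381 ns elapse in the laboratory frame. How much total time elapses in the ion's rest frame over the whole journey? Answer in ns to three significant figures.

τ = 418 ns

Leg 1: γ = 56.4; τ_1 = 652/56.40 = 11.56 ns.
Leg 2: 185 ns is already measured in the ion's rest frame.
Leg 3: γ = 1/√(1 − 0.8129²) = 1/√0.3392 = 1.717; τ_3 = 381/1.717 = 221.9 ns.
Total: 11.56 + 185.0 + 221.9 ns.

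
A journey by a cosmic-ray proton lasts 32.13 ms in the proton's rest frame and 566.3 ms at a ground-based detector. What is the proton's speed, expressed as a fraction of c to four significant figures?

v = 0.9984c

The proper time is measured in the proton's rest frame (both events occur at the proton's location); Δt is measured at a ground-based detector. γ = Δt/τ = 566.3/32.13 = 17.63.
β = √(1 − 1/γ²) = √(1 − 0.003219) = √0.9968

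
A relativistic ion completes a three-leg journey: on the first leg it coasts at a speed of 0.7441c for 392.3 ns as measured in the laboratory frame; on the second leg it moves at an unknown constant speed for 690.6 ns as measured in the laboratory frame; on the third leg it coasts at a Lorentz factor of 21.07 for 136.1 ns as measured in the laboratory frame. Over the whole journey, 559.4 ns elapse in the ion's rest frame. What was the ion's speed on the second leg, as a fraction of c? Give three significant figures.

Leg 1: γ = 1/√(1 − 0.7441²) = 1/√0.4463 = 1.497; τ_1 = 392.3/1.497 = 262.1 ns.
Leg 2: speed unknown; τ_2 = 690.6/γ_2.
Leg 3: γ = 21.07; τ_3 = 136.1/21.07 = 6.459 ns.
Total proper time: 262.1 + τ_2 + 6.459 = 559.4, so τ_2 = 559.4 − 268.5 = 290.9 ns.
γ_2 = 690.6/290.9 = 2.374; β = √(1 − 1/γ²) = √0.8226.

β = 0.907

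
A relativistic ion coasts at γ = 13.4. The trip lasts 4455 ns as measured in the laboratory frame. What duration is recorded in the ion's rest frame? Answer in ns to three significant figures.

γ = 13.4
The interval measured in the laboratory frame is the dilated one; the clock in the ion's rest frame measures the proper time τ = Δt/γ = 4455/13.40 ns.

τ = 332 ns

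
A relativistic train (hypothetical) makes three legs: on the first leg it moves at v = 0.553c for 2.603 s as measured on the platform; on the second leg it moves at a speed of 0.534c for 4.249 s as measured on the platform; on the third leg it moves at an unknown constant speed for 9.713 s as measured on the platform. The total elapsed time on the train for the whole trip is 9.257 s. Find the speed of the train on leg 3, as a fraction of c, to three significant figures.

Leg 1: γ = 1/√(1 − 0.553²) = 1/√0.6942 = 1.200; τ_1 = 2.603/1.200 = 2.169 s.
Leg 2: γ = 1/√(1 − 0.534²) = 1/√0.7148 = 1.183; τ_2 = 4.249/1.183 = 3.592 s.
Leg 3: speed unknown; τ_3 = 9.713/γ_3.
Total proper time: 2.169 + 3.592 + τ_3 = 9.257, so τ_3 = 9.257 − 5.761 = 3.496 s.
γ_3 = 9.713/3.496 = 2.779; β = √(1 − 1/γ²) = √0.8705.

β = 0.933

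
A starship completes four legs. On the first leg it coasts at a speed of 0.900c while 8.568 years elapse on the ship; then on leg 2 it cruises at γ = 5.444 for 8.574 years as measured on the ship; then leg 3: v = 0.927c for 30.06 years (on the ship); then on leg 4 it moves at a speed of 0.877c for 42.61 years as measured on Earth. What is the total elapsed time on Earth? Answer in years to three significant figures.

Leg 1: γ = 1/√(1 − 0.900²) = 1/√0.1900 = 2.294; Δt_1 = 2.294 × 8.568 = 19.66 years.
Leg 2: γ = 5.444; Δt_2 = 5.444 × 8.574 = 46.68 years.
Leg 3: γ = 1/√(1 − 0.927²) = 1/√0.1407 = 2.666; Δt_3 = 2.666 × 30.06 = 80.15 years.
Leg 4: 42.61 years is already measured on Earth.
Total: 19.66 + 46.68 + 80.15 + 42.61 years.

Δt = 189 years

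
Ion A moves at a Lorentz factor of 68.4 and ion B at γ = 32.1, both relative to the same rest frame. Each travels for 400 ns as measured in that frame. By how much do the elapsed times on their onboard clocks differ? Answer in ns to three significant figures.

A: γ = 68.4; τ_A = 400/68.40 = 5.848 ns.
B: γ = 32.1; τ_B = 400/32.10 = 12.46 ns.

|τ_A − τ_B| = 6.61 ns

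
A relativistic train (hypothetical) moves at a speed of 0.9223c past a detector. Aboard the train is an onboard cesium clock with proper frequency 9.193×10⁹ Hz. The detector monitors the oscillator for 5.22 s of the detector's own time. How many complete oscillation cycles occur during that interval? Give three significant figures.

N = 1.85×10¹⁰

γ = 1/√(1 − 0.9223²) = 1/√0.1494 = 2.587
During 5.22 s of lab time, the oscillator's proper time advances by τ = Δt/γ = 5.22/2.587 = 2.017 s = 2.017×10⁰ s.
N = f × τ = 9.193×10⁹ × 2.017×10⁰ = 1.855×10¹⁰.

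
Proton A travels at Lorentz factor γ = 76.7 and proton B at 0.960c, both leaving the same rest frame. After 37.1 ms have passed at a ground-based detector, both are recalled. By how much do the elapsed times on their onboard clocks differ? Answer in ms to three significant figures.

A: γ = 76.7; τ_A = 37.1/76.70 = 0.4837 ms.
B: γ = 1/√(1 − 0.960²) = 25/7 ≈ 3.571; τ_B = 37.1/3.571 = 10.39 ms.

|τ_A − τ_B| = 9.90 ms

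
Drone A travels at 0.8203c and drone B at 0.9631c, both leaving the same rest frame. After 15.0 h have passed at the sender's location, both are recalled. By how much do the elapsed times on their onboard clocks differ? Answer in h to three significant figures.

|τ_A − τ_B| = 4.54 h

A: γ = 1/√(1 − 0.8203²) = 1/√0.3271 = 1.748; τ_A = 15.0/1.748 = 8.579 h.
B: γ = 1/√(1 − 0.9631²) = 1/√0.07244 = 3.715; τ_B = 15.0/3.715 = 4.037 h.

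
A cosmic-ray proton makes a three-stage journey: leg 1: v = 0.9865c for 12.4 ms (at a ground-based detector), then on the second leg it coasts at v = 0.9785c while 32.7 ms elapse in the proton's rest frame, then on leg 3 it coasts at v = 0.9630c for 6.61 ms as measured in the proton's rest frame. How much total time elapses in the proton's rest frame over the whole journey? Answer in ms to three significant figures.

τ = 41.3 ms

Leg 1: γ = 1/√(1 − 0.9865²) = 1/√0.02682 = 6.106; τ_1 = 12.4/6.106 = 2.031 ms.
Leg 2: 32.7 ms is already measured in the proton's rest frame.
Leg 3: 6.61 ms is already measured in the proton's rest frame.
Total: 2.031 + 32.70 + 6.610 ms.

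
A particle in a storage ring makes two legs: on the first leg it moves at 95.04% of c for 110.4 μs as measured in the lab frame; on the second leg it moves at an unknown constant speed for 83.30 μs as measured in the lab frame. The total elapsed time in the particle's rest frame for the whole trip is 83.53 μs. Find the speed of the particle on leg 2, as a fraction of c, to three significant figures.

Leg 1: β = 0.9504; γ = 1/√(1 − 0.9504²) = 1/√0.09674 = 3.215; τ_1 = 110.4/3.215 = 34.34 μs.
Leg 2: speed unknown; τ_2 = 83.30/γ_2.
Total proper time: 34.34 + τ_2 = 83.53, so τ_2 = 83.53 − 34.34 = 49.19 μs.
γ_2 = 83.30/49.19 = 1.693; β = √(1 − 1/γ²) = √0.6513.

β = 0.807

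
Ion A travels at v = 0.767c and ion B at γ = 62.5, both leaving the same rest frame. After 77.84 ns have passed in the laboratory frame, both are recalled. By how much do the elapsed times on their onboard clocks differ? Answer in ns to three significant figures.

|τ_A − τ_B| = 48.7 ns

A: γ = 1/√(1 − 0.767²) = 1/√0.4117 = 1.558; τ_A = 77.84/1.558 = 49.95 ns.
B: γ = 62.5; τ_B = 77.84/62.50 = 1.245 ns.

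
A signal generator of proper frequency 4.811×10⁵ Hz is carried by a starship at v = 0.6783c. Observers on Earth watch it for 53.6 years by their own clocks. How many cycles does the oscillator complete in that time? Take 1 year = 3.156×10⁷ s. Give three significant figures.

γ = 1/√(1 − 0.6783²) = 1/√0.5399 = 1.361
During 53.6 years of lab time, the oscillator's proper time advances by τ = Δt/γ = 53.6/1.361 = 39.38 years = 1.243×10⁹ s.
N = f × τ = 4.811×10⁵ × 1.243×10⁹ = 5.980×10¹⁴.

N = 5.98×10¹⁴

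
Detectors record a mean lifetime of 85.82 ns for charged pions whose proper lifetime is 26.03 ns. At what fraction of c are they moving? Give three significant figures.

γ = Δt/τ₀ = 85.82/26.03 = 3.297
β = √(1 − 1/γ²) = √(1 − 0.09200) = √0.9080

β = 0.953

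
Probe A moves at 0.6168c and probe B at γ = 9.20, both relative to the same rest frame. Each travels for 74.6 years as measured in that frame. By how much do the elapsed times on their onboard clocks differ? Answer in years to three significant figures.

A: γ = 1/√(1 − 0.6168²) = 1/√0.6196 = 1.270; τ_A = 74.6/1.270 = 58.72 years.
B: γ = 9.20; τ_B = 74.6/9.200 = 8.109 years.

|τ_A − τ_B| = 50.6 years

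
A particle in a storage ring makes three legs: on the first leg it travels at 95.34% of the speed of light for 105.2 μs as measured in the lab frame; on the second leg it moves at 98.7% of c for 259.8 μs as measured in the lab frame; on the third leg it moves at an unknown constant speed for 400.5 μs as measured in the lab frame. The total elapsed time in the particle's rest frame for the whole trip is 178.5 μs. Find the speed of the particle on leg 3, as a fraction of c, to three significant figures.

β = 0.965

Leg 1: β = 0.9534; γ = 1/√(1 − 0.9534²) = 1/√0.09103 = 3.314; τ_1 = 105.2/3.314 = 31.74 μs.
Leg 2: β = 0.987; γ = 1/√(1 − 0.987²) = 1/√0.02583 = 6.222; τ_2 = 259.8/6.222 = 41.76 μs.
Leg 3: speed unknown; τ_3 = 400.5/γ_3.
Total proper time: 31.74 + 41.76 + τ_3 = 178.5, so τ_3 = 178.5 − 73.49 = 105.0 μs.
γ_3 = 400.5/105.0 = 3.814; β = √(1 − 1/γ²) = √0.9313.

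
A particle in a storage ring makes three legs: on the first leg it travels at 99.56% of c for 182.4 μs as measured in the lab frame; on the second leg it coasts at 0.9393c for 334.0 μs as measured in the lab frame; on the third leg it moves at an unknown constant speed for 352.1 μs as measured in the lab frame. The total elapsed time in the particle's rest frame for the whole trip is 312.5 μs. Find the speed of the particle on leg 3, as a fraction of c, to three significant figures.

β = 0.858

Leg 1: β = 0.9956; γ = 1/√(1 − 0.9956²) = 1/√0.008781 = 10.67; τ_1 = 182.4/10.67 = 17.09 μs.
Leg 2: γ = 1/√(1 − 0.9393²) = 1/√0.1177 = 2.915; τ_2 = 334.0/2.915 = 114.6 μs.
Leg 3: speed unknown; τ_3 = 352.1/γ_3.
Total proper time: 17.09 + 114.6 + τ_3 = 312.5, so τ_3 = 312.5 − 131.7 = 180.8 μs.
γ_3 = 352.1/180.8 = 1.947; β = √(1 − 1/γ²) = √0.7363.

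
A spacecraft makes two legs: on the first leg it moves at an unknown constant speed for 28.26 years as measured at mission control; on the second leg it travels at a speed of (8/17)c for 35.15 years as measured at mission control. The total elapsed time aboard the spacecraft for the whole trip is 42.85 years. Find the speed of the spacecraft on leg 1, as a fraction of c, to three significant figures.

β = 0.908

Leg 1: speed unknown; τ_1 = 28.26/γ_1.
Leg 2: γ = 1/√(1 − (8/17)²) = 17/15 ≈ 1.133; τ_2 = 35.15/1.133 = 31.01 years.
Total proper time: τ_1 + 31.01 = 42.85, so τ_1 = 42.85 − 31.01 = 11.84 years.
γ_1 = 28.26/11.84 = 2.388; β = √(1 − 1/γ²) = √0.8246.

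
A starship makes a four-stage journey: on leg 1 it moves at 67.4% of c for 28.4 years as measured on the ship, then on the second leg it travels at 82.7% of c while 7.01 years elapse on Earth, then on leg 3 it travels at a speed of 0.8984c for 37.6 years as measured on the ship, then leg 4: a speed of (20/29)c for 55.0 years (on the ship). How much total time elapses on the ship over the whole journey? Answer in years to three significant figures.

Leg 1: 28.4 years is already measured on the ship.
Leg 2: β = 0.827; γ = 1/√(1 − 0.827²) = 1/√0.3161 = 1.779; τ_2 = 7.01/1.779 = 3.941 years.
Leg 3: 37.6 years is already measured on the ship.
Leg 4: 55.0 years is already measured on the ship.
Total: 28.40 + 3.941 + 37.60 + 55.00 years.

τ = 125 years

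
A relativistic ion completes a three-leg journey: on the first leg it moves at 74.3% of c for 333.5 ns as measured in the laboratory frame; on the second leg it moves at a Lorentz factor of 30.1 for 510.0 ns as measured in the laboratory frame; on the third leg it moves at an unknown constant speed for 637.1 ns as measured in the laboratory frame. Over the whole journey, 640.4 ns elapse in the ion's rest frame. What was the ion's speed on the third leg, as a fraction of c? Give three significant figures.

Leg 1: β = 0.743; γ = 1/√(1 − 0.743²) = 1/√0.4480 = 1.494; τ_1 = 333.5/1.494 = 223.2 ns.
Leg 2: γ = 30.1; τ_2 = 510.0/30.10 = 16.94 ns.
Leg 3: speed unknown; τ_3 = 637.1/γ_3.
Total proper time: 223.2 + 16.94 + τ_3 = 640.4, so τ_3 = 640.4 − 240.2 = 400.2 ns.
γ_3 = 637.1/400.2 = 1.592; β = √(1 − 1/γ²) = √0.6053.

β = 0.778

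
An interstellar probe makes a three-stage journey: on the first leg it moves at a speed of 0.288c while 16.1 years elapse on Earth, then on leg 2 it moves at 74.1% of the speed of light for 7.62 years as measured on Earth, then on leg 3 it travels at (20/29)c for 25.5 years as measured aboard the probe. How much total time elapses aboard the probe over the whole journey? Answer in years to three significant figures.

τ = 46.0 years

Leg 1: γ = 1/√(1 − 0.288²) = 1/√0.9171 = 1.044; τ_1 = 16.1/1.044 = 15.42 years.
Leg 2: β = 0.741; γ = 1/√(1 − 0.741²) = 1/√0.4509 = 1.489; τ_2 = 7.62/1.489 = 5.117 years.
Leg 3: 25.5 years is already measured aboard the probe.
Total: 15.42 + 5.117 + 25.50 years.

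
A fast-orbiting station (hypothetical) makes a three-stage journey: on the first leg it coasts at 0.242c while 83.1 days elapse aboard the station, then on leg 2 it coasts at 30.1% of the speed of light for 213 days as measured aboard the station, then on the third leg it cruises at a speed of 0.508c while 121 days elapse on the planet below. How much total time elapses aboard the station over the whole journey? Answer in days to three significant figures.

Leg 1: 83.1 days is already measured aboard the station.
Leg 2: 213 days is already measured aboard the station.
Leg 3: γ = 1/√(1 − 0.508²) = 1/√0.7419 = 1.161; τ_3 = 121/1.161 = 104.2 days.
Total: 83.10 + 213.0 + 104.2 days.

τ = 400 days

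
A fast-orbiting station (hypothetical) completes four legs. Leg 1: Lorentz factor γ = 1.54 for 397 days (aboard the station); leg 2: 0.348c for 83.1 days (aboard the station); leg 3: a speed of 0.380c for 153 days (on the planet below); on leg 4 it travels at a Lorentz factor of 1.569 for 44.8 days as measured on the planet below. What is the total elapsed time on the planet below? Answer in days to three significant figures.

Leg 1: γ = 1.54; Δt_1 = 1.540 × 397 = 611.4 days.
Leg 2: γ = 1/√(1 − 0.348²) = 1/√0.8789 = 1.067; Δt_2 = 1.067 × 83.1 = 88.64 days.
Leg 3: 153 days is already measured on the planet below.
Leg 4: 44.8 days is already measured on the planet below.
Total: 611.4 + 88.64 + 153.0 + 44.80 days.

Δt = 898 days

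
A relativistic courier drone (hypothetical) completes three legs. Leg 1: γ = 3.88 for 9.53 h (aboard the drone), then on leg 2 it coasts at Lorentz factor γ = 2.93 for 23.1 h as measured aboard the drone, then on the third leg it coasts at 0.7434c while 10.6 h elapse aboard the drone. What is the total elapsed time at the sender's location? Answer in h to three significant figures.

Δt = 121 h

Leg 1: γ = 3.88; Δt_1 = 3.880 × 9.53 = 36.98 h.
Leg 2: γ = 2.93; Δt_2 = 2.930 × 23.1 = 67.68 h.
Leg 3: γ = 1/√(1 − 0.7434²) = 1/√0.4474 = 1.495; Δt_3 = 1.495 × 10.6 = 15.85 h.
Total: 36.98 + 67.68 + 15.85 h.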